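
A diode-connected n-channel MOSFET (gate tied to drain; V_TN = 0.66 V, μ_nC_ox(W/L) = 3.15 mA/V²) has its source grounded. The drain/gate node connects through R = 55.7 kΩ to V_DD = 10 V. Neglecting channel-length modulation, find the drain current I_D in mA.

With gate tied to drain, V_GS = V_DS ≥ V_GS − V_TN, so the device is in saturation.
KCL at the drain: ½ k_n (V_GS − V_TN)² = (V_DD − V_GS)/R.
Let x = V_GS − 0.66. Then 87.7 x² + x − 9.34 = 0, giving x = 0.321 V (positive root), so V_GS = 0.981 V.
I_D = (V_DD − V_GS)/R = (10 − 0.981) / 55.7 = 0.162 mA.

I_D = 0.162 mA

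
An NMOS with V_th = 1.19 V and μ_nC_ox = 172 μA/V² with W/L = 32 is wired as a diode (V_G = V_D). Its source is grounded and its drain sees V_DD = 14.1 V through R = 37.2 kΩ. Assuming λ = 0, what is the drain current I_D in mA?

I_D = 0.338 mA

With gate tied to drain, V_GS = V_DS ≥ V_GS − V_th, so the device is in saturation.
k_n = μ_nC_ox · (W/L) = 5.504 mA/V².
KCL at the drain: ½ k_n (V_GS − V_th)² = (V_DD − V_GS)/R.
Let x = V_GS − 1.19. Then 102 x² + x − 12.91 = 0, giving x = 0.35 V (positive root), so V_GS = 1.54 V.
I_D = (V_DD − V_GS)/R = (14.1 − 1.54) / 37.2 = 0.338 mA.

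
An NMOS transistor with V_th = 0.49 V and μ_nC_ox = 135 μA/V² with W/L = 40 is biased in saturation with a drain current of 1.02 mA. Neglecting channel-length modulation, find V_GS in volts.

k_n = μ_nC_ox · (W/L) = 5.4 mA/V².
In saturation I_D = ½ k_n (V_GS − V_th)², so V_GS − V_th = √(2 I_D / k_n) = √(2 × 1.02 / 5.4) = 0.615 V.
V_GS = 0.49 + 0.615 = 1.1 V.

V_GS = 1.10 V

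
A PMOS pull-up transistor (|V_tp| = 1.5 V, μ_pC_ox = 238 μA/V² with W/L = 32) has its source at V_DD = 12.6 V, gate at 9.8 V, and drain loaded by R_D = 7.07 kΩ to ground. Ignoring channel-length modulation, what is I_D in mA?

V_SG = V_DD − V_G = 12.6 − 9.8 = 2.8 V, so V_ov = 2.8 − 1.5 = 1.3 V.
k_p = μ_pC_ox · (W/L) = 7.616 mA/V².
Assume saturation: I_D = ½ k_p V_ov² = 0.5 × 7.616 × 1.3² = 6.44 mA, giving V_SD = V_DD − I_D R_D = 12.6 − 6.44 × 7.07 = -32.9 V.
But -32.9 V < V_ov = 1.3 V, so the device is actually in triode.
In triode I_D = k_p[V_ov V_SD − ½ V_SD²] and I_D = (V_DD − V_SD)/R_D. Equating: 26.9 V_SD² − 71 V_SD + 12.6 = 0, giving V_SD = 0.191 V (the root below V_ov).
I_D = (12.6 − 0.191) / 7.07 = 1.76 mA.

I_D = 1.76 mA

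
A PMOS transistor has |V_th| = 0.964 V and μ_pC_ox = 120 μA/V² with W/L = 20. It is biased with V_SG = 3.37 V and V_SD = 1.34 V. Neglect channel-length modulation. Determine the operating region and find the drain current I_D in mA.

Triode; I_D = 5.58 mA

k_p = μ_pC_ox · (W/L) = 2.4 mA/V².
V_ov = V_SG − |V_th| = 3.37 − 0.964 = 2.41 V.
Since V_SD = 1.34 V < V_ov = 2.41 V, the device is in the triode region.
I_D = k_p [V_ov · V_SD − ½ V_SD²] = 2.4 × [2.41 × 1.34 − 0.5 × 1.34²] = 5.58 mA.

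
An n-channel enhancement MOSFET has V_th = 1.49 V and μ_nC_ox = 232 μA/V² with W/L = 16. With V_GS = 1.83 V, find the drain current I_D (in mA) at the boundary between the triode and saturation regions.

At the boundary V_DS = V_ov = V_GS − V_th = 1.83 − 1.49 = 0.34 V.
k_n = μ_nC_ox · (W/L) = 3.712 mA/V².
I_D = ½ k_n V_ov² = 0.5 × 3.712 × 0.34² = 0.215 mA.

I_D = 0.215 mA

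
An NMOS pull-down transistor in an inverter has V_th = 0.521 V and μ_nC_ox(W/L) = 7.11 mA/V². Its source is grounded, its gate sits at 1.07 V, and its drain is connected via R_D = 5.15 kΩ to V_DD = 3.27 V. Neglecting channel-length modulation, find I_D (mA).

I_D = 0.599 mA

V_GS = V_G = 1.07 V, so V_ov = 1.07 − 0.521 = 0.549 V.
Assume saturation: I_D = ½ k_n V_ov² = 0.5 × 7.11 × 0.549² = 1.07 mA, giving V_DS = V_DD − I_D R_D = 3.27 − 1.07 × 5.15 = -2.25 V.
But -2.25 V < V_ov = 0.549 V, so the device is actually in triode.
In triode I_D = k_n[V_ov V_DS − ½ V_DS²] and I_D = (V_DD − V_DS)/R_D. Equating: 18.3 V_DS² − 21.1 V_DS + 3.27 = 0, giving V_DS = 0.184 V (the root below V_ov).
I_D = (3.27 − 0.184) / 5.15 = 0.599 mA.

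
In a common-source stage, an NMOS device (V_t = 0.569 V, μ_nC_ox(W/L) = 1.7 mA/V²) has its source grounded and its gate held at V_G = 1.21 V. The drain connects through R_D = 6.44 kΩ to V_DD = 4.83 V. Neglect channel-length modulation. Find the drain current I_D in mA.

I_D = 0.349 mA

V_GS = V_G = 1.21 V, so V_ov = 1.21 − 0.569 = 0.641 V.
Assume saturation: I_D = ½ k_n V_ov² = 0.5 × 1.7 × 0.641² = 0.349 mA, giving V_DS = V_DD − I_D R_D = 4.83 − 0.349 × 6.44 = 2.58 V.
V_DS = 2.58 V ≥ V_ov = 0.641 V, confirming saturation.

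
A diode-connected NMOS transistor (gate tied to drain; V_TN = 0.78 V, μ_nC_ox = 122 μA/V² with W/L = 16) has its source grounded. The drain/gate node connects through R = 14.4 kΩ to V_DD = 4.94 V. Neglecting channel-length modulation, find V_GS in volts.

V_GS = 1.29 V

With gate tied to drain, V_GS = V_DS ≥ V_GS − V_TN, so the device is in saturation.
k_n = μ_nC_ox · (W/L) = 1.952 mA/V².
KCL at the drain: ½ k_n (V_GS − V_TN)² = (V_DD − V_GS)/R.
Let x = V_GS − 0.78. Then 14.1 x² + x − 4.16 = 0, giving x = 0.51 V (positive root), so V_GS = 1.29 V.
I_D = (V_DD − V_GS)/R = (4.94 − 1.29) / 14.4 = 0.253 mA.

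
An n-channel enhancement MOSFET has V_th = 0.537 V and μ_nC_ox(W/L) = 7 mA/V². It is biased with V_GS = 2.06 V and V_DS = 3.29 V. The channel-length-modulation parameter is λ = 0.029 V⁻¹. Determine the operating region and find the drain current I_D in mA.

Saturation; I_D = 8.89 mA

V_ov = V_GS − V_th = 2.06 − 0.537 = 1.52 V.
Since V_DS = 3.29 V ≥ V_ov = 1.52 V, the device is in saturation.
I_D = ½ k_n V_ov² (1 + λ V_DS) = 0.5 × 7 × 1.52² × (1 + 0.029 × 3.29) = 8.89 mA.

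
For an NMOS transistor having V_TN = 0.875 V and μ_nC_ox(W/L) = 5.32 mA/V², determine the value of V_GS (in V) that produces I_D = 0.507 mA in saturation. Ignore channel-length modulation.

V_GS = 1.31 V

In saturation I_D = ½ k_n (V_GS − V_TN)², so V_GS − V_TN = √(2 I_D / k_n) = √(2 × 0.507 / 5.32) = 0.437 V.
V_GS = 0.875 + 0.437 = 1.31 V.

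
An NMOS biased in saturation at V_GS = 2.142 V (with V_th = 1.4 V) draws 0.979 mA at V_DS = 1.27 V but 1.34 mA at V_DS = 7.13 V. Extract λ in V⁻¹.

With V_GS fixed, I_D ∝ (1 + λ V_DS) in saturation, so I_D2/I_D1 = (1 + λ V_DS2)/(1 + λ V_DS1).
1.34/0.979 = 1.369 = (1 + 7.13 λ)/(1 + 1.27 λ).
Solving: λ (I_D1 V_DS2 − I_D2 V_DS1) = I_D2 − I_D1, so λ = (1.34 − 0.979) / (0.979 × 7.13 − 1.34 × 1.27) = 0.361 / 5.28 = 0.0684 V⁻¹.

λ = 0.0684 V⁻¹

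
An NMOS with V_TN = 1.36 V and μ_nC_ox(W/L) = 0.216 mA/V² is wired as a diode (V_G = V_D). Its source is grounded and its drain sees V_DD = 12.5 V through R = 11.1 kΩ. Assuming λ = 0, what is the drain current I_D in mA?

With gate tied to drain, V_GS = V_DS ≥ V_GS − V_TN, so the device is in saturation.
KCL at the drain: ½ k_n (V_GS − V_TN)² = (V_DD − V_GS)/R.
Let x = V_GS − 1.36. Then 1.2 x² + x − 11.14 = 0, giving x = 2.66 V (positive root), so V_GS = 4.02 V.
I_D = (V_DD − V_GS)/R = (12.5 − 4.02) / 11.1 = 0.764 mA.

I_D = 0.764 mA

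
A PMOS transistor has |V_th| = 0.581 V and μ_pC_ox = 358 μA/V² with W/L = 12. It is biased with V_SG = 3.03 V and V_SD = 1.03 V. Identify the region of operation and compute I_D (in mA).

k_p = μ_pC_ox · (W/L) = 4.296 mA/V².
V_ov = V_SG − |V_th| = 3.03 − 0.581 = 2.45 V.
Since V_SD = 1.03 V < V_ov = 2.45 V, the device is in the triode region.
I_D = k_p [V_ov · V_SD − ½ V_SD²] = 4.296 × [2.45 × 1.03 − 0.5 × 1.03²] = 8.56 mA.

Triode; I_D = 8.56 mA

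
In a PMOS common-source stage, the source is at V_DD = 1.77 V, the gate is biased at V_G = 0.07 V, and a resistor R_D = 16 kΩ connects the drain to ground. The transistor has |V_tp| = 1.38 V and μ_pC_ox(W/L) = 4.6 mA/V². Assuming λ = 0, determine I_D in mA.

I_D = 0.105 mA

V_SG = V_DD − V_G = 1.77 − 0.07 = 1.7 V, so V_ov = 1.7 − 1.38 = 0.32 V.
Assume saturation: I_D = ½ k_p V_ov² = 0.5 × 4.6 × 0.32² = 0.236 mA, giving V_SD = V_DD − I_D R_D = 1.77 − 0.236 × 16 = -2 V.
But -2 V < V_ov = 0.32 V, so the device is actually in triode.
In triode I_D = k_p[V_ov V_SD − ½ V_SD²] and I_D = (V_DD − V_SD)/R_D. Equating: 36.8 V_SD² − 24.55 V_SD + 1.77 = 0, giving V_SD = 0.0822 V (the root below V_ov).
I_D = (1.77 − 0.0822) / 16 = 0.105 mA.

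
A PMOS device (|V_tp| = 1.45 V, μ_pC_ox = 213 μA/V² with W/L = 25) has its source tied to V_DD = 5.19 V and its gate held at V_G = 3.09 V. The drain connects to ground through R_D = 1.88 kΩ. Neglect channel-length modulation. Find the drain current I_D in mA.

V_SG = V_DD − V_G = 5.19 − 3.09 = 2.1 V, so V_ov = 2.1 − 1.45 = 0.65 V.
k_p = μ_pC_ox · (W/L) = 5.325 mA/V².
Assume saturation: I_D = ½ k_p V_ov² = 0.5 × 5.325 × 0.65² = 1.12 mA, giving V_SD = V_DD − I_D R_D = 5.19 − 1.12 × 1.88 = 3.08 V.
V_SD = 3.08 V ≥ V_ov = 0.65 V, confirming saturation.

I_D = 1.12 mA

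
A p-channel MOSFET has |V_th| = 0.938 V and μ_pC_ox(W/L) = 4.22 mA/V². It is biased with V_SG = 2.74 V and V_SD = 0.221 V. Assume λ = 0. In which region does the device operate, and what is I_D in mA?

Triode; I_D = 1.58 mA

V_ov = V_SG − |V_th| = 2.74 − 0.938 = 1.8 V.
Since V_SD = 0.221 V < V_ov = 1.8 V, the device is in the triode region.
I_D = k_p [V_ov · V_SD − ½ V_SD²] = 4.22 × [1.8 × 0.221 − 0.5 × 0.221²] = 1.58 mA.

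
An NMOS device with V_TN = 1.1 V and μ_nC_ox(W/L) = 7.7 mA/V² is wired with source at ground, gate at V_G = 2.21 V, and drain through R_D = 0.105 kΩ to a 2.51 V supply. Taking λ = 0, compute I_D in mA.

I_D = 4.74 mA

V_GS = V_G = 2.21 V, so V_ov = 2.21 − 1.1 = 1.11 V.
Assume saturation: I_D = ½ k_n V_ov² = 0.5 × 7.7 × 1.11² = 4.74 mA, giving V_DS = V_DD − I_D R_D = 2.51 − 4.74 × 0.105 = 2.01 V.
V_DS = 2.01 V ≥ V_ov = 1.11 V, confirming saturation.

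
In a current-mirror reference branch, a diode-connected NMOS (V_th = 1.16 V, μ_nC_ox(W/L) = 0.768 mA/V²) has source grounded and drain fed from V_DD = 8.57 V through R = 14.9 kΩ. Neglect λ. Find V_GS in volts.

With gate tied to drain, V_GS = V_DS ≥ V_GS − V_th, so the device is in saturation.
KCL at the drain: ½ k_n (V_GS − V_th)² = (V_DD − V_GS)/R.
Let x = V_GS − 1.16. Then 5.72 x² + x − 7.41 = 0, giving x = 1.05 V (positive root), so V_GS = 2.21 V.
I_D = (V_DD − V_GS)/R = (8.57 − 2.21) / 14.9 = 0.427 mA.

V_GS = 2.21 V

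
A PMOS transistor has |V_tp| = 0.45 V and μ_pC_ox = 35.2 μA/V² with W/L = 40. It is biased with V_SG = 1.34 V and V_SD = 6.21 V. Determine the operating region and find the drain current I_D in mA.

k_p = μ_pC_ox · (W/L) = 1.408 mA/V².
V_ov = V_SG − |V_tp| = 1.34 − 0.45 = 0.89 V.
Since V_SD = 6.21 V ≥ V_ov = 0.89 V, the device is in saturation.
I_D = ½ k_p V_ov² = 0.5 × 1.408 × 0.89² = 0.558 mA.

Saturation; I_D = 0.558 mA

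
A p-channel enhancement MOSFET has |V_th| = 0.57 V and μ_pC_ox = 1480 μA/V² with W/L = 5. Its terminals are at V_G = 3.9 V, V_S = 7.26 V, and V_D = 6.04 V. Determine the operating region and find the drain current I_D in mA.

V_SG = V_S − V_G = 7.26 − 3.9 = 3.36 V; V_SD = V_S − V_D = 7.26 − 6.04 = 1.22 V.
k_p = μ_pC_ox · (W/L) = 7.4 mA/V².
V_ov = V_SG − |V_th| = 3.36 − 0.57 = 2.79 V.
Since V_SD = 1.22 V < V_ov = 2.79 V, the device is in the triode region.
I_D = k_p [V_ov · V_SD − ½ V_SD²] = 7.4 × [2.79 × 1.22 − 0.5 × 1.22²] = 19.7 mA.

Triode; I_D = 19.7 mA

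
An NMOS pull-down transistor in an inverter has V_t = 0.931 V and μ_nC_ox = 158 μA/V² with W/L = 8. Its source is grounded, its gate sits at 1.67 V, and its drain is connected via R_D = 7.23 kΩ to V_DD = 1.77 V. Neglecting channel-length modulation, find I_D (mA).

V_GS = V_G = 1.67 V, so V_ov = 1.67 − 0.931 = 0.739 V.
k_n = μ_nC_ox · (W/L) = 1.264 mA/V².
Assume saturation: I_D = ½ k_n V_ov² = 0.5 × 1.264 × 0.739² = 0.345 mA, giving V_DS = V_DD − I_D R_D = 1.77 − 0.345 × 7.23 = -0.725 V.
But -0.725 V < V_ov = 0.739 V, so the device is actually in triode.
In triode I_D = k_n[V_ov V_DS − ½ V_DS²] and I_D = (V_DD − V_DS)/R_D. Equating: 4.57 V_DS² − 7.754 V_DS + 1.77 = 0, giving V_DS = 0.272 V (the root below V_ov).
I_D = (1.77 − 0.272) / 7.23 = 0.207 mA.

I_D = 0.207 mA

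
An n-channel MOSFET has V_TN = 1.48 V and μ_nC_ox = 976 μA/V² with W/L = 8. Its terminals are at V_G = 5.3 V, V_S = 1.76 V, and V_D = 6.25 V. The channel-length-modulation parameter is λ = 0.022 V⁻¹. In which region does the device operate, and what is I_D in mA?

Saturation; I_D = 18.2 mA

V_GS = V_G − V_S = 5.3 − 1.76 = 3.54 V; V_DS = V_D − V_S = 6.25 − 1.76 = 4.49 V.
k_n = μ_nC_ox · (W/L) = 7.808 mA/V².
V_ov = V_GS − V_TN = 3.54 − 1.48 = 2.06 V.
Since V_DS = 4.49 V ≥ V_ov = 2.06 V, the device is in saturation.
I_D = ½ k_n V_ov² (1 + λ V_DS) = 0.5 × 7.808 × 2.06² × (1 + 0.022 × 4.49) = 18.2 mA.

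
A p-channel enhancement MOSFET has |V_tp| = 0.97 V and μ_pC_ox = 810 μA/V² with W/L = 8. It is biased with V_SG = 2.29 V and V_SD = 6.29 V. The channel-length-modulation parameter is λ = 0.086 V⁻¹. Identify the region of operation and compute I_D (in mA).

k_p = μ_pC_ox · (W/L) = 6.48 mA/V².
V_ov = V_SG − |V_tp| = 2.29 − 0.97 = 1.32 V.
Since V_SD = 6.29 V ≥ V_ov = 1.32 V, the device is in saturation.
I_D = ½ k_p V_ov² (1 + λ V_SD) = 0.5 × 6.48 × 1.32² × (1 + 0.086 × 6.29) = 8.7 mA.

Saturation; I_D = 8.70 mA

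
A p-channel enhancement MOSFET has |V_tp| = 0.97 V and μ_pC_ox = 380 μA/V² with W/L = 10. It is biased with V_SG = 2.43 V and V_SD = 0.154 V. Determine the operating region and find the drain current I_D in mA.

k_p = μ_pC_ox · (W/L) = 3.8 mA/V².
V_ov = V_SG − |V_tp| = 2.43 − 0.97 = 1.46 V.
Since V_SD = 0.154 V < V_ov = 1.46 V, the device is in the triode region.
I_D = k_p [V_ov · V_SD − ½ V_SD²] = 3.8 × [1.46 × 0.154 − 0.5 × 0.154²] = 0.809 mA.

Triode; I_D = 0.809 mA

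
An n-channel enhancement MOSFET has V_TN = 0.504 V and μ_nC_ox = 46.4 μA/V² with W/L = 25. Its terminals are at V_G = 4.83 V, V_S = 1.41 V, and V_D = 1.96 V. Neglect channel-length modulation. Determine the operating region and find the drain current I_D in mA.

V_GS = V_G − V_S = 4.83 − 1.41 = 3.42 V; V_DS = V_D − V_S = 1.96 − 1.41 = 0.55 V.
k_n = μ_nC_ox · (W/L) = 1.16 mA/V².
V_ov = V_GS − V_TN = 3.42 − 0.504 = 2.92 V.
Since V_DS = 0.55 V < V_ov = 2.92 V, the device is in the triode region.
I_D = k_n [V_ov · V_DS − ½ V_DS²] = 1.16 × [2.92 × 0.55 − 0.5 × 0.55²] = 1.68 mA.

Triode; I_D = 1.68 mA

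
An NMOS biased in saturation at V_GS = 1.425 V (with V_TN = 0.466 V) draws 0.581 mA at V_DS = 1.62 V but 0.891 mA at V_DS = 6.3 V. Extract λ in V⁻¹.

λ = 0.140 V⁻¹

With V_GS fixed, I_D ∝ (1 + λ V_DS) in saturation, so I_D2/I_D1 = (1 + λ V_DS2)/(1 + λ V_DS1).
0.891/0.581 = 1.534 = (1 + 6.3 λ)/(1 + 1.62 λ).
Solving: λ (I_D1 V_DS2 − I_D2 V_DS1) = I_D2 − I_D1, so λ = (0.891 − 0.581) / (0.581 × 6.3 − 0.891 × 1.62) = 0.31 / 2.22 = 0.14 V⁻¹.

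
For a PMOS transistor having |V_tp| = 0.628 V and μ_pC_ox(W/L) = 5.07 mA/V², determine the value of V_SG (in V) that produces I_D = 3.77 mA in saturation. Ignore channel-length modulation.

V_SG = 1.85 V

In saturation I_D = ½ k_p (V_SG − |V_tp|)², so V_SG − |V_tp| = √(2 I_D / k_p) = √(2 × 3.77 / 5.07) = 1.22 V.
V_SG = 0.628 + 1.22 = 1.85 V.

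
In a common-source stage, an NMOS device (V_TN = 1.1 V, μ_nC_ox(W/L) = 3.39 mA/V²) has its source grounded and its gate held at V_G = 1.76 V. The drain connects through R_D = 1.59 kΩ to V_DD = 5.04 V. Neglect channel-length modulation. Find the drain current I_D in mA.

I_D = 0.738 mA

V_GS = V_G = 1.76 V, so V_ov = 1.76 − 1.1 = 0.66 V.
Assume saturation: I_D = ½ k_n V_ov² = 0.5 × 3.39 × 0.66² = 0.738 mA, giving V_DS = V_DD − I_D R_D = 5.04 − 0.738 × 1.59 = 3.87 V.
V_DS = 3.87 V ≥ V_ov = 0.66 V, confirming saturation.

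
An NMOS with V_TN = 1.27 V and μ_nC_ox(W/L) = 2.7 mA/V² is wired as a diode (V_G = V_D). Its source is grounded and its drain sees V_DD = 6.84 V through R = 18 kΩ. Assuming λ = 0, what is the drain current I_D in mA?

With gate tied to drain, V_GS = V_DS ≥ V_GS − V_TN, so the device is in saturation.
KCL at the drain: ½ k_n (V_GS − V_TN)² = (V_DD − V_GS)/R.
Let x = V_GS − 1.27. Then 24.3 x² + x − 5.57 = 0, giving x = 0.459 V (positive root), so V_GS = 1.73 V.
I_D = (V_DD − V_GS)/R = (6.84 − 1.73) / 18 = 0.284 mA.

I_D = 0.284 mA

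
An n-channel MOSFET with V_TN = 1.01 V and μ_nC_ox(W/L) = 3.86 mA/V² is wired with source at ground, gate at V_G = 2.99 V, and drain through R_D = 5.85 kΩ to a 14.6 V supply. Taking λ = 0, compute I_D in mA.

V_GS = V_G = 2.99 V, so V_ov = 2.99 − 1.01 = 1.98 V.
Assume saturation: I_D = ½ k_n V_ov² = 0.5 × 3.86 × 1.98² = 7.57 mA, giving V_DS = V_DD − I_D R_D = 14.6 − 7.57 × 5.85 = -29.7 V.
But -29.7 V < V_ov = 1.98 V, so the device is actually in triode.
In triode I_D = k_n[V_ov V_DS − ½ V_DS²] and I_D = (V_DD − V_DS)/R_D. Equating: 11.3 V_DS² − 45.71 V_DS + 14.6 = 0, giving V_DS = 0.35 V (the root below V_ov).
I_D = (14.6 − 0.35) / 5.85 = 2.44 mA.

I_D = 2.44 mA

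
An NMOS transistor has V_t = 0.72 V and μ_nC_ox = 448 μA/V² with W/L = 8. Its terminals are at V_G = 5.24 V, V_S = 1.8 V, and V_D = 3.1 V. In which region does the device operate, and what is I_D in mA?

V_GS = V_G − V_S = 5.24 − 1.8 = 3.44 V; V_DS = V_D − V_S = 3.1 − 1.8 = 1.3 V.
k_n = μ_nC_ox · (W/L) = 3.584 mA/V².
V_ov = V_GS − V_t = 3.44 − 0.72 = 2.72 V.
Since V_DS = 1.3 V < V_ov = 2.72 V, the device is in the triode region.
I_D = k_n [V_ov · V_DS − ½ V_DS²] = 3.584 × [2.72 × 1.3 − 0.5 × 1.3²] = 9.64 mA.

Triode; I_D = 9.64 mA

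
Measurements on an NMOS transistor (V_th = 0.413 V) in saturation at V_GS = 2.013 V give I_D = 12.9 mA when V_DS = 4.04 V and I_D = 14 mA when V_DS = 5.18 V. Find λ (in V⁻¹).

With V_GS fixed, I_D ∝ (1 + λ V_DS) in saturation, so I_D2/I_D1 = (1 + λ V_DS2)/(1 + λ V_DS1).
14/12.9 = 1.085 = (1 + 5.18 λ)/(1 + 4.04 λ).
Solving: λ (I_D1 V_DS2 − I_D2 V_DS1) = I_D2 − I_D1, so λ = (14 − 12.9) / (12.9 × 5.18 − 14 × 4.04) = 1.1 / 10.3 = 0.107 V⁻¹.

λ = 0.107 V⁻¹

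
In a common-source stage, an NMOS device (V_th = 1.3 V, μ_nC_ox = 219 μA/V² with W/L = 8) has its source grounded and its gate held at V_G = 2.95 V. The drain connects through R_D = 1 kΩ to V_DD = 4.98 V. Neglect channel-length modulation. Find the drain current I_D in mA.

V_GS = V_G = 2.95 V, so V_ov = 2.95 − 1.3 = 1.65 V.
k_n = μ_nC_ox · (W/L) = 1.752 mA/V².
Assume saturation: I_D = ½ k_n V_ov² = 0.5 × 1.752 × 1.65² = 2.38 mA, giving V_DS = V_DD − I_D R_D = 4.98 − 2.38 × 1 = 2.6 V.
V_DS = 2.6 V ≥ V_ov = 1.65 V, confirming saturation.

I_D = 2.38 mA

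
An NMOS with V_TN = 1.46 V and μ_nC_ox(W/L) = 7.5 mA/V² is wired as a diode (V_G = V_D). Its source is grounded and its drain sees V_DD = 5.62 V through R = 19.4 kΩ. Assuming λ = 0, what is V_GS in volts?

V_GS = 1.69 V

With gate tied to drain, V_GS = V_DS ≥ V_GS − V_TN, so the device is in saturation.
KCL at the drain: ½ k_n (V_GS − V_TN)² = (V_DD − V_GS)/R.
Let x = V_GS − 1.46. Then 72.8 x² + x − 4.16 = 0, giving x = 0.232 V (positive root), so V_GS = 1.69 V.
I_D = (V_DD − V_GS)/R = (5.62 − 1.69) / 19.4 = 0.202 mA.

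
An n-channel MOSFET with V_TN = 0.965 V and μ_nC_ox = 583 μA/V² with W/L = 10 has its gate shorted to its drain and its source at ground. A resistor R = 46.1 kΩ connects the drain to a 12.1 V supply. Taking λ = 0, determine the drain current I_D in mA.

With gate tied to drain, V_GS = V_DS ≥ V_GS − V_TN, so the device is in saturation.
k_n = μ_nC_ox · (W/L) = 5.83 mA/V².
KCL at the drain: ½ k_n (V_GS − V_TN)² = (V_DD − V_GS)/R.
Let x = V_GS − 0.965. Then 134 x² + x − 11.13 = 0, giving x = 0.284 V (positive root), so V_GS = 1.25 V.
I_D = (V_DD − V_GS)/R = (12.1 − 1.25) / 46.1 = 0.235 mA.

I_D = 0.235 mA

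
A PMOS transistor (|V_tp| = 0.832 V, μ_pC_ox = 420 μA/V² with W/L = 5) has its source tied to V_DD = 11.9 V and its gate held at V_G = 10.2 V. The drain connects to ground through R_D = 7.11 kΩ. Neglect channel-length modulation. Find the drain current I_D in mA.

I_D = 0.791 mA

V_SG = V_DD − V_G = 11.9 − 10.2 = 1.7 V, so V_ov = 1.7 − 0.832 = 0.868 V.
k_p = μ_pC_ox · (W/L) = 2.1 mA/V².
Assume saturation: I_D = ½ k_p V_ov² = 0.5 × 2.1 × 0.868² = 0.791 mA, giving V_SD = V_DD − I_D R_D = 11.9 − 0.791 × 7.11 = 6.28 V.
V_SD = 6.28 V ≥ V_ov = 0.868 V, confirming saturation.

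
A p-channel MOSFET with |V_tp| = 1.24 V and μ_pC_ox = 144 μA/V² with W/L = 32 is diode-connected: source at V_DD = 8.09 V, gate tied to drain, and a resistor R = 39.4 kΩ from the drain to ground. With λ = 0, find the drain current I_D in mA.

With gate tied to drain, V_SG = V_SD ≥ V_SG − |V_tp|, so the device is in saturation.
k_p = μ_pC_ox · (W/L) = 4.608 mA/V².
KCL at the drain: ½ k_p (V_SG − |V_tp|)² = (V_DD − V_SG)/R.
Let x = V_SG − 1.24. Then 90.8 x² + x − 6.85 = 0, giving x = 0.269 V (positive root), so V_SG = 1.51 V.
I_D = (V_DD − V_SG)/R = (8.09 − 1.51) / 39.4 = 0.167 mA.

I_D = 0.167 mA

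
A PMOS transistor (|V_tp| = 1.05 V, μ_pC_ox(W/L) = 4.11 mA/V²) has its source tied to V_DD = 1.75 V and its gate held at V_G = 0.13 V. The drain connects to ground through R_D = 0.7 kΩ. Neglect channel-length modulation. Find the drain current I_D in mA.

I_D = 0.668 mA

V_SG = V_DD − V_G = 1.75 − 0.13 = 1.62 V, so V_ov = 1.62 − 1.05 = 0.57 V.
Assume saturation: I_D = ½ k_p V_ov² = 0.5 × 4.11 × 0.57² = 0.668 mA, giving V_SD = V_DD − I_D R_D = 1.75 − 0.668 × 0.7 = 1.28 V.
V_SD = 1.28 V ≥ V_ov = 0.57 V, confirming saturation.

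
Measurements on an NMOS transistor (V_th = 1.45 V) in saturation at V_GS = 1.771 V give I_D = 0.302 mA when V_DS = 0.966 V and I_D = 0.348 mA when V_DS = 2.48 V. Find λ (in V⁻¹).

λ = 0.111 V⁻¹

With V_GS fixed, I_D ∝ (1 + λ V_DS) in saturation, so I_D2/I_D1 = (1 + λ V_DS2)/(1 + λ V_DS1).
0.348/0.302 = 1.152 = (1 + 2.48 λ)/(1 + 0.966 λ).
Solving: λ (I_D1 V_DS2 − I_D2 V_DS1) = I_D2 − I_D1, so λ = (0.348 − 0.302) / (0.302 × 2.48 − 0.348 × 0.966) = 0.046 / 0.413 = 0.111 V⁻¹.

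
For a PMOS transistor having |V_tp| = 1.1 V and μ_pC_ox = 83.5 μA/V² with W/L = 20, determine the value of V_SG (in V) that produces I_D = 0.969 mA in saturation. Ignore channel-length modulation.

V_SG = 2.18 V

k_p = μ_pC_ox · (W/L) = 1.67 mA/V².
In saturation I_D = ½ k_p (V_SG − |V_tp|)², so V_SG − |V_tp| = √(2 I_D / k_p) = √(2 × 0.969 / 1.67) = 1.08 V.
V_SG = 1.1 + 1.08 = 2.18 V.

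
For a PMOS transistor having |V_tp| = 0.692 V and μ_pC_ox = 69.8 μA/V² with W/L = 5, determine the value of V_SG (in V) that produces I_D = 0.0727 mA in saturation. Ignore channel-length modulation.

k_p = μ_pC_ox · (W/L) = 0.349 mA/V².
In saturation I_D = ½ k_p (V_SG − |V_tp|)², so V_SG − |V_tp| = √(2 I_D / k_p) = √(2 × 0.0727 / 0.349) = 0.645 V.
V_SG = 0.692 + 0.645 = 1.34 V.

V_SG = 1.34 V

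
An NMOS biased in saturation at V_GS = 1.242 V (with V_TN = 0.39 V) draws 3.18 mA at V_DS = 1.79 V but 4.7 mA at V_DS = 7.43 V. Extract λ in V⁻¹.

λ = 0.0999 V⁻¹

With V_GS fixed, I_D ∝ (1 + λ V_DS) in saturation, so I_D2/I_D1 = (1 + λ V_DS2)/(1 + λ V_DS1).
4.7/3.18 = 1.478 = (1 + 7.43 λ)/(1 + 1.79 λ).
Solving: λ (I_D1 V_DS2 − I_D2 V_DS1) = I_D2 − I_D1, so λ = (4.7 − 3.18) / (3.18 × 7.43 − 4.7 × 1.79) = 1.52 / 15.2 = 0.0999 V⁻¹.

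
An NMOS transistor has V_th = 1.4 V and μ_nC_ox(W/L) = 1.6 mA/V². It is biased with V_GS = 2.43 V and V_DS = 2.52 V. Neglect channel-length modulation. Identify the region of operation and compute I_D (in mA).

V_ov = V_GS − V_th = 2.43 − 1.4 = 1.03 V.
Since V_DS = 2.52 V ≥ V_ov = 1.03 V, the device is in saturation.
I_D = ½ k_n V_ov² = 0.5 × 1.6 × 1.03² = 0.849 mA.

Saturation; I_D = 0.849 mA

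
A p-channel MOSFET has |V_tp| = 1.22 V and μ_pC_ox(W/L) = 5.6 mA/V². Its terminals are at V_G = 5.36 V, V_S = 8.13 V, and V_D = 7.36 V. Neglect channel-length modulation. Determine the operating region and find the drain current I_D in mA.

Triode; I_D = 5.02 mA

V_SG = V_S − V_G = 8.13 − 5.36 = 2.77 V; V_SD = V_S − V_D = 8.13 − 7.36 = 0.77 V.
V_ov = V_SG − |V_tp| = 2.77 − 1.22 = 1.55 V.
Since V_SD = 0.77 V < V_ov = 1.55 V, the device is in the triode region.
I_D = k_p [V_ov · V_SD − ½ V_SD²] = 5.6 × [1.55 × 0.77 − 0.5 × 0.77²] = 5.02 mA.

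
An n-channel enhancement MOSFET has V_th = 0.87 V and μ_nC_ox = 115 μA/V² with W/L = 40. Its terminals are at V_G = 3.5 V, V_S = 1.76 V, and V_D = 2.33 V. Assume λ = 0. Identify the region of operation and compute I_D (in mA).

Triode; I_D = 1.53 mA

V_GS = V_G − V_S = 3.5 − 1.76 = 1.74 V; V_DS = V_D − V_S = 2.33 − 1.76 = 0.57 V.
k_n = μ_nC_ox · (W/L) = 4.6 mA/V².
V_ov = V_GS − V_th = 1.74 − 0.87 = 0.87 V.
Since V_DS = 0.57 V < V_ov = 0.87 V, the device is in the triode region.
I_D = k_n [V_ov · V_DS − ½ V_DS²] = 4.6 × [0.87 × 0.57 − 0.5 × 0.57²] = 1.53 mA.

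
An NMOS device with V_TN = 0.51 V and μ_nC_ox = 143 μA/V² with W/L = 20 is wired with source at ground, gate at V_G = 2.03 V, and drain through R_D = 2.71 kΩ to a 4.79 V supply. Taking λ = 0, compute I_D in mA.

I_D = 1.61 mA

V_GS = V_G = 2.03 V, so V_ov = 2.03 − 0.51 = 1.52 V.
k_n = μ_nC_ox · (W/L) = 2.86 mA/V².
Assume saturation: I_D = ½ k_n V_ov² = 0.5 × 2.86 × 1.52² = 3.3 mA, giving V_DS = V_DD − I_D R_D = 4.79 − 3.3 × 2.71 = -4.16 V.
But -4.16 V < V_ov = 1.52 V, so the device is actually in triode.
In triode I_D = k_n[V_ov V_DS − ½ V_DS²] and I_D = (V_DD − V_DS)/R_D. Equating: 3.88 V_DS² − 12.78 V_DS + 4.79 = 0, giving V_DS = 0.431 V (the root below V_ov).
I_D = (4.79 − 0.431) / 2.71 = 1.61 mA.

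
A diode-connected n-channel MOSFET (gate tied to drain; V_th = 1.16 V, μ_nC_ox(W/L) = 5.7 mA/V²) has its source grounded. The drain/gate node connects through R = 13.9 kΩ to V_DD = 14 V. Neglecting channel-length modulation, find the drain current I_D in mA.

I_D = 0.884 mA

With gate tied to drain, V_GS = V_DS ≥ V_GS − V_th, so the device is in saturation.
KCL at the drain: ½ k_n (V_GS − V_th)² = (V_DD − V_GS)/R.
Let x = V_GS − 1.16. Then 39.6 x² + x − 12.84 = 0, giving x = 0.557 V (positive root), so V_GS = 1.72 V.
I_D = (V_DD − V_GS)/R = (14 − 1.72) / 13.9 = 0.884 mA.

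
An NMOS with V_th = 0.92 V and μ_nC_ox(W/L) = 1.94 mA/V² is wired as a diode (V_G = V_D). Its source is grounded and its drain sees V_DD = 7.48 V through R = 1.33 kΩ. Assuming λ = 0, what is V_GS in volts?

With gate tied to drain, V_GS = V_DS ≥ V_GS − V_th, so the device is in saturation.
KCL at the drain: ½ k_n (V_GS − V_th)² = (V_DD − V_GS)/R.
Let x = V_GS − 0.92. Then 1.29 x² + x − 6.56 = 0, giving x = 1.9 V (positive root), so V_GS = 2.82 V.
I_D = (V_DD − V_GS)/R = (7.48 − 2.82) / 1.33 = 3.5 mA.

V_GS = 2.82 V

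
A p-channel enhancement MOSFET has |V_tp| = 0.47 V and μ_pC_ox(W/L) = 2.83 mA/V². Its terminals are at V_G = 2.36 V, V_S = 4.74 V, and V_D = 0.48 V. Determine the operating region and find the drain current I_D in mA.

V_SG = V_S − V_G = 4.74 − 2.36 = 2.38 V; V_SD = V_S − V_D = 4.74 − 0.48 = 4.26 V.
V_ov = V_SG − |V_tp| = 2.38 − 0.47 = 1.91 V.
Since V_SD = 4.26 V ≥ V_ov = 1.91 V, the device is in saturation.
I_D = ½ k_p V_ov² = 0.5 × 2.83 × 1.91² = 5.16 mA.

Saturation; I_D = 5.16 mA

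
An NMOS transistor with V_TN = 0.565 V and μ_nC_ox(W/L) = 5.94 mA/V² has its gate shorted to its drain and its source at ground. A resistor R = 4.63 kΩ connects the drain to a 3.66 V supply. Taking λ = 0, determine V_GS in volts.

With gate tied to drain, V_GS = V_DS ≥ V_GS − V_TN, so the device is in saturation.
KCL at the drain: ½ k_n (V_GS − V_TN)² = (V_DD − V_GS)/R.
Let x = V_GS − 0.565. Then 13.8 x² + x − 3.095 = 0, giving x = 0.439 V (positive root), so V_GS = 1 V.
I_D = (V_DD − V_GS)/R = (3.66 − 1) / 4.63 = 0.574 mA.

V_GS = 1.00 V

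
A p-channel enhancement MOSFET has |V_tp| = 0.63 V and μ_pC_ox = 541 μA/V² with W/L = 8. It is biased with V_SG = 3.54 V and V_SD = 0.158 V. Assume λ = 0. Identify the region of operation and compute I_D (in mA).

Triode; I_D = 1.94 mA

k_p = μ_pC_ox · (W/L) = 4.328 mA/V².
V_ov = V_SG − |V_tp| = 3.54 − 0.63 = 2.91 V.
Since V_SD = 0.158 V < V_ov = 2.91 V, the device is in the triode region.
I_D = k_p [V_ov · V_SD − ½ V_SD²] = 4.328 × [2.91 × 0.158 − 0.5 × 0.158²] = 1.94 mA.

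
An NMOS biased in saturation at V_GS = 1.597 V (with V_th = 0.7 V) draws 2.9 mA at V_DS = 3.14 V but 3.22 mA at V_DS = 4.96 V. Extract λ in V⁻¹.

λ = 0.0749 V⁻¹

With V_GS fixed, I_D ∝ (1 + λ V_DS) in saturation, so I_D2/I_D1 = (1 + λ V_DS2)/(1 + λ V_DS1).
3.22/2.9 = 1.11 = (1 + 4.96 λ)/(1 + 3.14 λ).
Solving: λ (I_D1 V_DS2 − I_D2 V_DS1) = I_D2 − I_D1, so λ = (3.22 − 2.9) / (2.9 × 4.96 − 3.22 × 3.14) = 0.32 / 4.27 = 0.0749 V⁻¹.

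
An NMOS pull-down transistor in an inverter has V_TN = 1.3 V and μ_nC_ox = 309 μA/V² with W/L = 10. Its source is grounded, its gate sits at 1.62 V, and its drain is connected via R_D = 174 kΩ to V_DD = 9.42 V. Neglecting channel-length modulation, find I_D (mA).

V_GS = V_G = 1.62 V, so V_ov = 1.62 − 1.3 = 0.32 V.
k_n = μ_nC_ox · (W/L) = 3.09 mA/V².
Assume saturation: I_D = ½ k_n V_ov² = 0.5 × 3.09 × 0.32² = 0.158 mA, giving V_DS = V_DD − I_D R_D = 9.42 − 0.158 × 174 = -18.1 V.
But -18.1 V < V_ov = 0.32 V, so the device is actually in triode.
In triode I_D = k_n[V_ov V_DS − ½ V_DS²] and I_D = (V_DD − V_DS)/R_D. Equating: 269 V_DS² − 173.1 V_DS + 9.42 = 0, giving V_DS = 0.06 V (the root below V_ov).
I_D = (9.42 − 0.06) / 174 = 0.0538 mA.

I_D = 0.0538 mA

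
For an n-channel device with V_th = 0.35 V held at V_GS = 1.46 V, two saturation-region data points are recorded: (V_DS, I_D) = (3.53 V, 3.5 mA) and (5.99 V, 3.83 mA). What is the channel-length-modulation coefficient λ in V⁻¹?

With V_GS fixed, I_D ∝ (1 + λ V_DS) in saturation, so I_D2/I_D1 = (1 + λ V_DS2)/(1 + λ V_DS1).
3.83/3.5 = 1.094 = (1 + 5.99 λ)/(1 + 3.53 λ).
Solving: λ (I_D1 V_DS2 − I_D2 V_DS1) = I_D2 − I_D1, so λ = (3.83 − 3.5) / (3.5 × 5.99 − 3.83 × 3.53) = 0.33 / 7.45 = 0.0443 V⁻¹.

λ = 0.0443 V⁻¹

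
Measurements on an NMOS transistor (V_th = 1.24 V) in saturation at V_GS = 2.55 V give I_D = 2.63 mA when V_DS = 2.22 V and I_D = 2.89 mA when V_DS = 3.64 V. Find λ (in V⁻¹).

λ = 0.0823 V⁻¹

With V_GS fixed, I_D ∝ (1 + λ V_DS) in saturation, so I_D2/I_D1 = (1 + λ V_DS2)/(1 + λ V_DS1).
2.89/2.63 = 1.099 = (1 + 3.64 λ)/(1 + 2.22 λ).
Solving: λ (I_D1 V_DS2 − I_D2 V_DS1) = I_D2 − I_D1, so λ = (2.89 − 2.63) / (2.63 × 3.64 − 2.89 × 2.22) = 0.26 / 3.16 = 0.0823 V⁻¹.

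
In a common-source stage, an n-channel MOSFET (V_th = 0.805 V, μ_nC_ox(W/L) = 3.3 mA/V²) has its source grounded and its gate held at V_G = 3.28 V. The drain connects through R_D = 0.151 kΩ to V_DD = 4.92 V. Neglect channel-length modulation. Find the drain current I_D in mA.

V_GS = V_G = 3.28 V, so V_ov = 3.28 − 0.805 = 2.47 V.
Assume saturation: I_D = ½ k_n V_ov² = 0.5 × 3.3 × 2.47² = 10.1 mA, giving V_DS = V_DD − I_D R_D = 4.92 − 10.1 × 0.151 = 3.39 V.
V_DS = 3.39 V ≥ V_ov = 2.47 V, confirming saturation.

I_D = 10.1 mA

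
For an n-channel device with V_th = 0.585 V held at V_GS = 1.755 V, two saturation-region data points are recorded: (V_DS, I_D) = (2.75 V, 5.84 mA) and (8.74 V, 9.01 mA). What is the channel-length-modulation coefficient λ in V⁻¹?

λ = 0.121 V⁻¹

With V_GS fixed, I_D ∝ (1 + λ V_DS) in saturation, so I_D2/I_D1 = (1 + λ V_DS2)/(1 + λ V_DS1).
9.01/5.84 = 1.543 = (1 + 8.74 λ)/(1 + 2.75 λ).
Solving: λ (I_D1 V_DS2 − I_D2 V_DS1) = I_D2 − I_D1, so λ = (9.01 − 5.84) / (5.84 × 8.74 − 9.01 × 2.75) = 3.17 / 26.3 = 0.121 V⁻¹.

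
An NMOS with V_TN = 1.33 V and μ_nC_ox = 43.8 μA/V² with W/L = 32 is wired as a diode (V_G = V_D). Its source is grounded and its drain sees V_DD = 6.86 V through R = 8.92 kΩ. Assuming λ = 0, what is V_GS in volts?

With gate tied to drain, V_GS = V_DS ≥ V_GS − V_TN, so the device is in saturation.
k_n = μ_nC_ox · (W/L) = 1.402 mA/V².
KCL at the drain: ½ k_n (V_GS − V_TN)² = (V_DD − V_GS)/R.
Let x = V_GS − 1.33. Then 6.25 x² + x − 5.53 = 0, giving x = 0.864 V (positive root), so V_GS = 2.19 V.
I_D = (V_DD − V_GS)/R = (6.86 − 2.19) / 8.92 = 0.523 mA.

V_GS = 2.19 V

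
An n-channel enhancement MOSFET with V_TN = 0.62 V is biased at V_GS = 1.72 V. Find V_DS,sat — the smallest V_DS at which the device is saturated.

V_DS,sat = 1.10 V

The boundary between triode and saturation is V_DS = V_GS − V_TN = V_ov.
V_ov = 1.72 − 0.62 = 1.1 V.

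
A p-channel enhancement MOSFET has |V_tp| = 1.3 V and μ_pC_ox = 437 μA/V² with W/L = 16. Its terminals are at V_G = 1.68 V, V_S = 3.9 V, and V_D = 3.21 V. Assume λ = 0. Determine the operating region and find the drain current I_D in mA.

V_SG = V_S − V_G = 3.9 − 1.68 = 2.22 V; V_SD = V_S − V_D = 3.9 − 3.21 = 0.69 V.
k_p = μ_pC_ox · (W/L) = 6.992 mA/V².
V_ov = V_SG − |V_tp| = 2.22 − 1.3 = 0.92 V.
Since V_SD = 0.69 V < V_ov = 0.92 V, the device is in the triode region.
I_D = k_p [V_ov · V_SD − ½ V_SD²] = 6.992 × [0.92 × 0.69 − 0.5 × 0.69²] = 2.77 mA.

Triode; I_D = 2.77 mA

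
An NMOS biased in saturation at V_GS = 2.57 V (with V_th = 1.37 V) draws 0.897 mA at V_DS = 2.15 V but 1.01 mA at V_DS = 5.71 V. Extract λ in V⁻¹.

With V_GS fixed, I_D ∝ (1 + λ V_DS) in saturation, so I_D2/I_D1 = (1 + λ V_DS2)/(1 + λ V_DS1).
1.01/0.897 = 1.126 = (1 + 5.71 λ)/(1 + 2.15 λ).
Solving: λ (I_D1 V_DS2 − I_D2 V_DS1) = I_D2 − I_D1, so λ = (1.01 − 0.897) / (0.897 × 5.71 − 1.01 × 2.15) = 0.113 / 2.95 = 0.0383 V⁻¹.

λ = 0.0383 V⁻¹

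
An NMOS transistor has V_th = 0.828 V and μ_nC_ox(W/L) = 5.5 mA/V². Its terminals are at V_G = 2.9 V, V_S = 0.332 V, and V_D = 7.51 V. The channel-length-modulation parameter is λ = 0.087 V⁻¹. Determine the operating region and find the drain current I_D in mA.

Saturation; I_D = 13.5 mA

V_GS = V_G − V_S = 2.9 − 0.332 = 2.57 V; V_DS = V_D − V_S = 7.51 − 0.332 = 7.18 V.
V_ov = V_GS − V_th = 2.57 − 0.828 = 1.74 V.
Since V_DS = 7.18 V ≥ V_ov = 1.74 V, the device is in saturation.
I_D = ½ k_n V_ov² (1 + λ V_DS) = 0.5 × 5.5 × 1.74² × (1 + 0.087 × 7.18) = 13.5 mA.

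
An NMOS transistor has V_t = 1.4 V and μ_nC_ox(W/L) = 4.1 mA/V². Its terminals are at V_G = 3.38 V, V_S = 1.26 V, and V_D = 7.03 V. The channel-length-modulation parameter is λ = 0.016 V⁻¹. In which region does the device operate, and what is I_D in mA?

V_GS = V_G − V_S = 3.38 − 1.26 = 2.12 V; V_DS = V_D − V_S = 7.03 − 1.26 = 5.77 V.
V_ov = V_GS − V_t = 2.12 − 1.4 = 0.72 V.
Since V_DS = 5.77 V ≥ V_ov = 0.72 V, the device is in saturation.
I_D = ½ k_n V_ov² (1 + λ V_DS) = 0.5 × 4.1 × 0.72² × (1 + 0.016 × 5.77) = 1.16 mA.

Saturation; I_D = 1.16 mA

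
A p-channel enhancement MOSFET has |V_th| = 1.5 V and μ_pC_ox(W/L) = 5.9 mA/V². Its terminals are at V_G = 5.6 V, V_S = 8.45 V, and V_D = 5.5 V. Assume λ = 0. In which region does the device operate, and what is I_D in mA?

Saturation; I_D = 5.38 mA

V_SG = V_S − V_G = 8.45 − 5.6 = 2.85 V; V_SD = V_S − V_D = 8.45 − 5.5 = 2.95 V.
V_ov = V_SG − |V_th| = 2.85 − 1.5 = 1.35 V.
Since V_SD = 2.95 V ≥ V_ov = 1.35 V, the device is in saturation.
I_D = ½ k_p V_ov² = 0.5 × 5.9 × 1.35² = 5.38 mA.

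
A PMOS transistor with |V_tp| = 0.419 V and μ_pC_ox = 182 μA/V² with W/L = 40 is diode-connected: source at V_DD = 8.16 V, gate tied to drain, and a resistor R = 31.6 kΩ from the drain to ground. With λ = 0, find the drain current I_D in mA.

With gate tied to drain, V_SG = V_SD ≥ V_SG − |V_tp|, so the device is in saturation.
k_p = μ_pC_ox · (W/L) = 7.28 mA/V².
KCL at the drain: ½ k_p (V_SG − |V_tp|)² = (V_DD − V_SG)/R.
Let x = V_SG − 0.419. Then 115 x² + x − 7.741 = 0, giving x = 0.255 V (positive root), so V_SG = 0.674 V.
I_D = (V_DD − V_SG)/R = (8.16 − 0.674) / 31.6 = 0.237 mA.

I_D = 0.237 mA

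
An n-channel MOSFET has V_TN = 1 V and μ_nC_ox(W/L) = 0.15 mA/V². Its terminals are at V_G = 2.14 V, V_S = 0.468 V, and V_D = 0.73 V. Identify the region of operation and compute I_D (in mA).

Triode; I_D = 0.0213 mA

V_GS = V_G − V_S = 2.14 − 0.468 = 1.67 V; V_DS = V_D − V_S = 0.73 − 0.468 = 0.262 V.
V_ov = V_GS − V_TN = 1.67 − 1 = 0.672 V.
Since V_DS = 0.262 V < V_ov = 0.672 V, the device is in the triode region.
I_D = k_n [V_ov · V_DS − ½ V_DS²] = 0.15 × [0.672 × 0.262 − 0.5 × 0.262²] = 0.0213 mA.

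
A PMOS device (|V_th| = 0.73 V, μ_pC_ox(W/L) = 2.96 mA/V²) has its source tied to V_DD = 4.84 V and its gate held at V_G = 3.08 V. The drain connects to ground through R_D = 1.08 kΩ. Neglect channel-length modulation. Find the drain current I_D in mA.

I_D = 1.57 mA

V_SG = V_DD − V_G = 4.84 − 3.08 = 1.76 V, so V_ov = 1.76 − 0.73 = 1.03 V.
Assume saturation: I_D = ½ k_p V_ov² = 0.5 × 2.96 × 1.03² = 1.57 mA, giving V_SD = V_DD − I_D R_D = 4.84 − 1.57 × 1.08 = 3.14 V.
V_SD = 3.14 V ≥ V_ov = 1.03 V, confirming saturation.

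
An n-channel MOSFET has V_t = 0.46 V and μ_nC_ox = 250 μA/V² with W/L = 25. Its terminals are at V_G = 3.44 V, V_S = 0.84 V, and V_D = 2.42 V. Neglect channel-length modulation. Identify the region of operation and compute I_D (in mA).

V_GS = V_G − V_S = 3.44 − 0.84 = 2.6 V; V_DS = V_D − V_S = 2.42 − 0.84 = 1.58 V.
k_n = μ_nC_ox · (W/L) = 6.25 mA/V².
V_ov = V_GS − V_t = 2.6 − 0.46 = 2.14 V.
Since V_DS = 1.58 V < V_ov = 2.14 V, the device is in the triode region.
I_D = k_n [V_ov · V_DS − ½ V_DS²] = 6.25 × [2.14 × 1.58 − 0.5 × 1.58²] = 13.3 mA.

Triode; I_D = 13.3 mA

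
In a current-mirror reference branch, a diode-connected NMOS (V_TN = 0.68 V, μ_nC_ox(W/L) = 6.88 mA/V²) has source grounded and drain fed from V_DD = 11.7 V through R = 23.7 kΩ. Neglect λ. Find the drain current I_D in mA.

I_D = 0.450 mA

With gate tied to drain, V_GS = V_DS ≥ V_GS − V_TN, so the device is in saturation.
KCL at the drain: ½ k_n (V_GS − V_TN)² = (V_DD − V_GS)/R.
Let x = V_GS − 0.68. Then 81.5 x² + x − 11.02 = 0, giving x = 0.362 V (positive root), so V_GS = 1.04 V.
I_D = (V_DD − V_GS)/R = (11.7 − 1.04) / 23.7 = 0.45 mA.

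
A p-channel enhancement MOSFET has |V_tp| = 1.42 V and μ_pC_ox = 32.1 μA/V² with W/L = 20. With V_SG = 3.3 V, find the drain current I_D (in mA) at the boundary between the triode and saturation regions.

I_D = 1.13 mA

At the boundary V_SD = V_ov = V_SG − |V_tp| = 3.3 − 1.42 = 1.88 V.
k_p = μ_pC_ox · (W/L) = 0.642 mA/V².
I_D = ½ k_p V_ov² = 0.5 × 0.642 × 1.88² = 1.13 mA.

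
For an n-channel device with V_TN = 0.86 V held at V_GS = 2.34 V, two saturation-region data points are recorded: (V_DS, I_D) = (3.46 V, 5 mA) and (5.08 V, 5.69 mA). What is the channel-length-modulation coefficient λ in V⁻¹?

With V_GS fixed, I_D ∝ (1 + λ V_DS) in saturation, so I_D2/I_D1 = (1 + λ V_DS2)/(1 + λ V_DS1).
5.69/5 = 1.138 = (1 + 5.08 λ)/(1 + 3.46 λ).
Solving: λ (I_D1 V_DS2 − I_D2 V_DS1) = I_D2 − I_D1, so λ = (5.69 − 5) / (5 × 5.08 − 5.69 × 3.46) = 0.69 / 5.71 = 0.121 V⁻¹.

λ = 0.121 V⁻¹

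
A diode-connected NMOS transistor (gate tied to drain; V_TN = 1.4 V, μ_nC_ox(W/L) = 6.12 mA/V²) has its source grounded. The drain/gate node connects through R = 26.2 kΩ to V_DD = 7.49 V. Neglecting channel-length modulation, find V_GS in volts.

With gate tied to drain, V_GS = V_DS ≥ V_GS − V_TN, so the device is in saturation.
KCL at the drain: ½ k_n (V_GS − V_TN)² = (V_DD − V_GS)/R.
Let x = V_GS − 1.4. Then 80.2 x² + x − 6.09 = 0, giving x = 0.269 V (positive root), so V_GS = 1.67 V.
I_D = (V_DD − V_GS)/R = (7.49 − 1.67) / 26.2 = 0.222 mA.

V_GS = 1.67 V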